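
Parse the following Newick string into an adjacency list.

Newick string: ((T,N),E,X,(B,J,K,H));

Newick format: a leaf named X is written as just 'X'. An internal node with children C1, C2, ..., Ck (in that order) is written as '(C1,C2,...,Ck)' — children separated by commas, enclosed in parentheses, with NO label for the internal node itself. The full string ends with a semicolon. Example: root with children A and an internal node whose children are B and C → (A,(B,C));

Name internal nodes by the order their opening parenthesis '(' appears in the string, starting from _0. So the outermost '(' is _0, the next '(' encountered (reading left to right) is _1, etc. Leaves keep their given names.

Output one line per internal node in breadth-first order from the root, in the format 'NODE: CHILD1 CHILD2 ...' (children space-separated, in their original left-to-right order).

Input: ((T,N),E,X,(B,J,K,H));
Scanning left-to-right, naming '(' by encounter order:
  pos 0: '(' -> open internal node _0 (depth 1)
  pos 1: '(' -> open internal node _1 (depth 2)
  pos 5: ')' -> close internal node _1 (now at depth 1)
  pos 11: '(' -> open internal node _2 (depth 2)
  pos 19: ')' -> close internal node _2 (now at depth 1)
  pos 20: ')' -> close internal node _0 (now at depth 0)
Total internal nodes: 3
BFS adjacency from root:
  _0: _1 E X _2
  _1: T N
  _2: B J K H

Answer: _0: _1 E X _2
_1: T N
_2: B J K H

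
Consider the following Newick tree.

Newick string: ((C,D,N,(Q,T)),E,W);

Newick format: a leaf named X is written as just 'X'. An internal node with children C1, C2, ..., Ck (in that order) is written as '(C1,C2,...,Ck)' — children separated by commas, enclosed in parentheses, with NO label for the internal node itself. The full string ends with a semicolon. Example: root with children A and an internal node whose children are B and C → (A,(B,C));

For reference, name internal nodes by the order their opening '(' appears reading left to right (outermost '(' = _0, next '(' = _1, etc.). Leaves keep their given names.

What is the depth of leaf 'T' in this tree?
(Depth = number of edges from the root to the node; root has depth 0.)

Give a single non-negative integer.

Answer: 3

Derivation:
Newick: ((C,D,N,(Q,T)),E,W);
Naming internals by '(' encounter order: outermost '(' = _0, next = _1, ...
Query node: T
Path from root: _0 -> _1 -> _2 -> T
Depth of T: 3 (number of edges from root)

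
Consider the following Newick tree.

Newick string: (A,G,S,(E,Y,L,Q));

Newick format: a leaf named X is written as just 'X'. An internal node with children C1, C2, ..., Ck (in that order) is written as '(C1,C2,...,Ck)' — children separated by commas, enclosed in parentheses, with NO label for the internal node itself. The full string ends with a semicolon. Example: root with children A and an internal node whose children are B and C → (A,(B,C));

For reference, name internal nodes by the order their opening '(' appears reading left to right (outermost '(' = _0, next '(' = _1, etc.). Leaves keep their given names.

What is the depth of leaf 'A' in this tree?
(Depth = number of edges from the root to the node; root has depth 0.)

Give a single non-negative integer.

Newick: (A,G,S,(E,Y,L,Q));
Naming internals by '(' encounter order: outermost '(' = _0, next = _1, ...
Query node: A
Path from root: _0 -> A
Depth of A: 1 (number of edges from root)

Answer: 1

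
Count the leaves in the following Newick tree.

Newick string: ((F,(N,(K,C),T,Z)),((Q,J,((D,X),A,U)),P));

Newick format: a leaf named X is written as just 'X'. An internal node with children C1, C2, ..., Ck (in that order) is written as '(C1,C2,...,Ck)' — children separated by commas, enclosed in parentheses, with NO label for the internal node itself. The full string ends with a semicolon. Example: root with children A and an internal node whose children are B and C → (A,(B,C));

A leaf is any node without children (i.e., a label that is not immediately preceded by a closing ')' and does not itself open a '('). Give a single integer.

Newick: ((F,(N,(K,C),T,Z)),((Q,J,((D,X),A,U)),P));
Scan left-to-right; a leaf is any maximal label run not followed by '(':
  pos 2: leaf 'F' → count = 1
  pos 5: leaf 'N' → count = 2
  pos 8: leaf 'K' → count = 3
  pos 10: leaf 'C' → count = 4
  pos 13: leaf 'T' → count = 5
  pos 15: leaf 'Z' → count = 6
  pos 21: leaf 'Q' → count = 7
  pos 23: leaf 'J' → count = 8
  pos 27: leaf 'D' → count = 9
  pos 29: leaf 'X' → count = 10
  pos 32: leaf 'A' → count = 11
  pos 34: leaf 'U' → count = 12
  pos 38: leaf 'P' → count = 13
Total leaves: 13

Answer: 13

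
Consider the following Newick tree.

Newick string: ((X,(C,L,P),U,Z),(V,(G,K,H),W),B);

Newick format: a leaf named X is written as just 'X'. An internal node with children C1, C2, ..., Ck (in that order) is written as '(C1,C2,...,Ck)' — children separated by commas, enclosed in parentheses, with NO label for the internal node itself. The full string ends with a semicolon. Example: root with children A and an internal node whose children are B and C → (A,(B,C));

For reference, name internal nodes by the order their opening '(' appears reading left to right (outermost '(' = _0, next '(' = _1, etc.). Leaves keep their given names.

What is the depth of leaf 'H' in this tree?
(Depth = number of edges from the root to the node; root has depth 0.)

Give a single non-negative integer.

Newick: ((X,(C,L,P),U,Z),(V,(G,K,H),W),B);
Naming internals by '(' encounter order: outermost '(' = _0, next = _1, ...
Query node: H
Path from root: _0 -> _3 -> _4 -> H
Depth of H: 3 (number of edges from root)

Answer: 3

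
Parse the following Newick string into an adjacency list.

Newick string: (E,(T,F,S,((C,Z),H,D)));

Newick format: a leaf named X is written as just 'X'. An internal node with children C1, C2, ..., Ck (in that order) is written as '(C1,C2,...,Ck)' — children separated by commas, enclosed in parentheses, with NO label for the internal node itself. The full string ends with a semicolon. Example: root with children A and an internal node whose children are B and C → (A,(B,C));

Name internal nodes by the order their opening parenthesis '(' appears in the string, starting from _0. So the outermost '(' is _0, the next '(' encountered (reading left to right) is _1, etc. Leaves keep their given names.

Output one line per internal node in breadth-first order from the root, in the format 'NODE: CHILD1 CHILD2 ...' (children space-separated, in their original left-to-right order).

Input: (E,(T,F,S,((C,Z),H,D)));
Scanning left-to-right, naming '(' by encounter order:
  pos 0: '(' -> open internal node _0 (depth 1)
  pos 3: '(' -> open internal node _1 (depth 2)
  pos 10: '(' -> open internal node _2 (depth 3)
  pos 11: '(' -> open internal node _3 (depth 4)
  pos 15: ')' -> close internal node _3 (now at depth 3)
  pos 20: ')' -> close internal node _2 (now at depth 2)
  pos 21: ')' -> close internal node _1 (now at depth 1)
  pos 22: ')' -> close internal node _0 (now at depth 0)
Total internal nodes: 4
BFS adjacency from root:
  _0: E _1
  _1: T F S _2
  _2: _3 H D
  _3: C Z

Answer: _0: E _1
_1: T F S _2
_2: _3 H D
_3: C Z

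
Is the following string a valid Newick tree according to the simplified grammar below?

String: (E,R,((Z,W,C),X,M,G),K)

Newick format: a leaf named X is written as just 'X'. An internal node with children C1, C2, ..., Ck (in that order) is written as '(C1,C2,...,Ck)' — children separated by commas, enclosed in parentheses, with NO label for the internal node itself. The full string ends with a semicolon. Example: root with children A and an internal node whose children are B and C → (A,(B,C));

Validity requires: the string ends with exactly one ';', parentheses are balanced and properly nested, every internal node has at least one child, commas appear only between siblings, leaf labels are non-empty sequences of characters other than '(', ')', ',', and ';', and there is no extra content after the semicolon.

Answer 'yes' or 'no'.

Input: (E,R,((Z,W,C),X,M,G),K)
Paren balance: 3 '(' vs 3 ')' OK
Ends with single ';': False
Full parse: FAILS (must end with ;)
Valid: False

Answer: no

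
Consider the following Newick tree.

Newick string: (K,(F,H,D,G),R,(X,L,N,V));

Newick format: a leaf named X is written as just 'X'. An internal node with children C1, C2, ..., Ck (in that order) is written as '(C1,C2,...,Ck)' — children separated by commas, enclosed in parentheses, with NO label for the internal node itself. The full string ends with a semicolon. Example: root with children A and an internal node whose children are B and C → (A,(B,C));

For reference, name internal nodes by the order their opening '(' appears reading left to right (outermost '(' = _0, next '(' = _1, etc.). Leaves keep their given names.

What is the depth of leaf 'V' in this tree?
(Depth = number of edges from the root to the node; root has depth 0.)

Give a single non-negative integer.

Newick: (K,(F,H,D,G),R,(X,L,N,V));
Naming internals by '(' encounter order: outermost '(' = _0, next = _1, ...
Query node: V
Path from root: _0 -> _2 -> V
Depth of V: 2 (number of edges from root)

Answer: 2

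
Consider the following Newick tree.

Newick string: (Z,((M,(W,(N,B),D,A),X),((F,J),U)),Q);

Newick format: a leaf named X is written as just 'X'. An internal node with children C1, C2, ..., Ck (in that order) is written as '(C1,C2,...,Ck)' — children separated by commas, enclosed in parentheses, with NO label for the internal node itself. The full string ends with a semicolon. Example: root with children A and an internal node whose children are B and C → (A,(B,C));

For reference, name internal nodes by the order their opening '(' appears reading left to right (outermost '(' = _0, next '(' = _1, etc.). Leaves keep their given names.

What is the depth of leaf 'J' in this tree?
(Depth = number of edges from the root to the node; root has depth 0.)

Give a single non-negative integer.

Answer: 4

Derivation:
Newick: (Z,((M,(W,(N,B),D,A),X),((F,J),U)),Q);
Naming internals by '(' encounter order: outermost '(' = _0, next = _1, ...
Query node: J
Path from root: _0 -> _1 -> _5 -> _6 -> J
Depth of J: 4 (number of edges from root)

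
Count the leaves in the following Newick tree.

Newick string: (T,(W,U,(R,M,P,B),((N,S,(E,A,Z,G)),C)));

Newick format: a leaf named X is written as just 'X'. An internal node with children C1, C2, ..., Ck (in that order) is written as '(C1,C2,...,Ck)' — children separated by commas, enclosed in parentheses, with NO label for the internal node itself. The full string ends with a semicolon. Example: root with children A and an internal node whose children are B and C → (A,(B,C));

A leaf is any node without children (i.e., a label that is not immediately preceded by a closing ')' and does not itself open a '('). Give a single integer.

Newick: (T,(W,U,(R,M,P,B),((N,S,(E,A,Z,G)),C)));
Scan left-to-right; a leaf is any maximal label run not followed by '(':
  pos 1: leaf 'T' → count = 1
  pos 4: leaf 'W' → count = 2
  pos 6: leaf 'U' → count = 3
  pos 9: leaf 'R' → count = 4
  pos 11: leaf 'M' → count = 5
  pos 13: leaf 'P' → count = 6
  pos 15: leaf 'B' → count = 7
  pos 20: leaf 'N' → count = 8
  pos 22: leaf 'S' → count = 9
  pos 25: leaf 'E' → count = 10
  pos 27: leaf 'A' → count = 11
  pos 29: leaf 'Z' → count = 12
  pos 31: leaf 'G' → count = 13
  pos 35: leaf 'C' → count = 14
Total leaves: 14

Answer: 14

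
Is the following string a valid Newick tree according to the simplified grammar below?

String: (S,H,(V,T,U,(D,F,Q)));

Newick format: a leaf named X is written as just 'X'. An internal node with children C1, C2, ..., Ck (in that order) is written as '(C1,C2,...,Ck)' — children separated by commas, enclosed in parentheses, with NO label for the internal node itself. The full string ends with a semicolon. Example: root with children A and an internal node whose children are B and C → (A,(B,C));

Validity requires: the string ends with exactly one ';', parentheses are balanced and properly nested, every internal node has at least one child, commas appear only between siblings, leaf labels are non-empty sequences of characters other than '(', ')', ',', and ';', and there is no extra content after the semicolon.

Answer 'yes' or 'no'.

Input: (S,H,(V,T,U,(D,F,Q)));
Paren balance: 3 '(' vs 3 ')' OK
Ends with single ';': True
Full parse: OK
Valid: True

Answer: yes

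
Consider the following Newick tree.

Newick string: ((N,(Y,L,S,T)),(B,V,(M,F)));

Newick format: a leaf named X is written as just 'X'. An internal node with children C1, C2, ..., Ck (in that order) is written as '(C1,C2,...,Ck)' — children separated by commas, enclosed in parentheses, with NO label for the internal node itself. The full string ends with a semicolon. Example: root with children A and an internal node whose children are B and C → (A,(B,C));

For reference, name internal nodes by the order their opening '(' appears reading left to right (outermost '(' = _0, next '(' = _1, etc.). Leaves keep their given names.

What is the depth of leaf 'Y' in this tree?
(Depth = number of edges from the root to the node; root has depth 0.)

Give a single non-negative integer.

Newick: ((N,(Y,L,S,T)),(B,V,(M,F)));
Naming internals by '(' encounter order: outermost '(' = _0, next = _1, ...
Query node: Y
Path from root: _0 -> _1 -> _2 -> Y
Depth of Y: 3 (number of edges from root)

Answer: 3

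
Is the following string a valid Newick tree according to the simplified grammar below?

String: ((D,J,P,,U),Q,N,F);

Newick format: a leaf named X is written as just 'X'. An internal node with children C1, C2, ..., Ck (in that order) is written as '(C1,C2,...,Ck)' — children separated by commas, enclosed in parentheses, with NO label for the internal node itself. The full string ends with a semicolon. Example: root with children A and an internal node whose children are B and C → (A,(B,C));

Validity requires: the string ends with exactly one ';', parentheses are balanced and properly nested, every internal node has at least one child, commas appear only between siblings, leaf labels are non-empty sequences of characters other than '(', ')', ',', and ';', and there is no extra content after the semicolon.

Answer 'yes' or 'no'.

Answer: no

Derivation:
Input: ((D,J,P,,U),Q,N,F);
Paren balance: 2 '(' vs 2 ')' OK
Ends with single ';': True
Full parse: FAILS (empty leaf label at pos 8)
Valid: False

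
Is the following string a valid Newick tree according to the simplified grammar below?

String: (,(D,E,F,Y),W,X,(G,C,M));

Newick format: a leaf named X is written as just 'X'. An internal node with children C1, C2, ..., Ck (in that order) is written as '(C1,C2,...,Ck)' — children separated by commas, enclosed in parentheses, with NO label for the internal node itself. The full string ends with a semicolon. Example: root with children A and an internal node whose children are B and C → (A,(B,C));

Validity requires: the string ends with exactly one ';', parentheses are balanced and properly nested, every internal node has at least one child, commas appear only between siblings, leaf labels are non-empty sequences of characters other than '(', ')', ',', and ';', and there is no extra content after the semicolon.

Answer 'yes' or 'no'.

Answer: no

Derivation:
Input: (,(D,E,F,Y),W,X,(G,C,M));
Paren balance: 3 '(' vs 3 ')' OK
Ends with single ';': True
Full parse: FAILS (empty leaf label at pos 1)
Valid: False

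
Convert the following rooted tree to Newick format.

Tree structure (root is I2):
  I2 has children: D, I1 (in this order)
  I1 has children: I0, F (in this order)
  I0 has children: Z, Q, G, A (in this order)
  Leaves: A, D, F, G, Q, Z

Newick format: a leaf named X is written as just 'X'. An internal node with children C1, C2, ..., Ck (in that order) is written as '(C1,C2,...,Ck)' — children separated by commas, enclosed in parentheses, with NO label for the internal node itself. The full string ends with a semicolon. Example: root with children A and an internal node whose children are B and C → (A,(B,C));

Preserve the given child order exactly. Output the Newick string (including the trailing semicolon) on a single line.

internal I2 with children ['D', 'I1']
  leaf 'D' → 'D'
  internal I1 with children ['I0', 'F']
    internal I0 with children ['Z', 'Q', 'G', 'A']
      leaf 'Z' → 'Z'
      leaf 'Q' → 'Q'
      leaf 'G' → 'G'
      leaf 'A' → 'A'
    → '(Z,Q,G,A)'
    leaf 'F' → 'F'
  → '((Z,Q,G,A),F)'
→ '(D,((Z,Q,G,A),F))'
Final: (D,((Z,Q,G,A),F));

Answer: (D,((Z,Q,G,A),F));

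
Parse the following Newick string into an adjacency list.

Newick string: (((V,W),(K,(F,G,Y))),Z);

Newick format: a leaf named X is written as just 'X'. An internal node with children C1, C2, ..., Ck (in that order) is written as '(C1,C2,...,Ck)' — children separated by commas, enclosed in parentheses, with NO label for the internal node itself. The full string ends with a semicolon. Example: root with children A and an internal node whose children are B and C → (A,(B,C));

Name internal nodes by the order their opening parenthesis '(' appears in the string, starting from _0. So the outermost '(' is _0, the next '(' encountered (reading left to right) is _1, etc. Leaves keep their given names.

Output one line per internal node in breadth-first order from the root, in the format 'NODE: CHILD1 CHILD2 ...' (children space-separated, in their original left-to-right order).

Answer: _0: _1 Z
_1: _2 _3
_2: V W
_3: K _4
_4: F G Y

Derivation:
Input: (((V,W),(K,(F,G,Y))),Z);
Scanning left-to-right, naming '(' by encounter order:
  pos 0: '(' -> open internal node _0 (depth 1)
  pos 1: '(' -> open internal node _1 (depth 2)
  pos 2: '(' -> open internal node _2 (depth 3)
  pos 6: ')' -> close internal node _2 (now at depth 2)
  pos 8: '(' -> open internal node _3 (depth 3)
  pos 11: '(' -> open internal node _4 (depth 4)
  pos 17: ')' -> close internal node _4 (now at depth 3)
  pos 18: ')' -> close internal node _3 (now at depth 2)
  pos 19: ')' -> close internal node _1 (now at depth 1)
  pos 22: ')' -> close internal node _0 (now at depth 0)
Total internal nodes: 5
BFS adjacency from root:
  _0: _1 Z
  _1: _2 _3
  _2: V W
  _3: K _4
  _4: F G Y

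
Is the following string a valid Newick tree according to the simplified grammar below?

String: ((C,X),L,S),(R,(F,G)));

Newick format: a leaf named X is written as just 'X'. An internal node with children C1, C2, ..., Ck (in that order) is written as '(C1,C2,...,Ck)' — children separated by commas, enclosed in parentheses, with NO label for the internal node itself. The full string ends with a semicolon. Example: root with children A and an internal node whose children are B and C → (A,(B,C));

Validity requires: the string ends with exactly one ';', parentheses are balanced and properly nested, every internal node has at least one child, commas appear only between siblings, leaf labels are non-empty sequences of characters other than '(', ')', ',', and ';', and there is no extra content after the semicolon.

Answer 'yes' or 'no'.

Input: ((C,X),L,S),(R,(F,G)));
Paren balance: 4 '(' vs 5 ')' MISMATCH
Ends with single ';': True
Full parse: FAILS (extra content after tree at pos 11)
Valid: False

Answer: no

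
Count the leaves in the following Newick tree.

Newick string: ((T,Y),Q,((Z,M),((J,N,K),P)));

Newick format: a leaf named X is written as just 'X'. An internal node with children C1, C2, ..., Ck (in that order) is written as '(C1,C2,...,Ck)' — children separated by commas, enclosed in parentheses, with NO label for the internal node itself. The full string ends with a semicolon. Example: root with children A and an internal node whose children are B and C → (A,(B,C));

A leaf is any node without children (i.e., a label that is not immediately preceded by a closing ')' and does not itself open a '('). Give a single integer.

Answer: 9

Derivation:
Newick: ((T,Y),Q,((Z,M),((J,N,K),P)));
Scan left-to-right; a leaf is any maximal label run not followed by '(':
  pos 2: leaf 'T' → count = 1
  pos 4: leaf 'Y' → count = 2
  pos 7: leaf 'Q' → count = 3
  pos 11: leaf 'Z' → count = 4
  pos 13: leaf 'M' → count = 5
  pos 18: leaf 'J' → count = 6
  pos 20: leaf 'N' → count = 7
  pos 22: leaf 'K' → count = 8
  pos 25: leaf 'P' → count = 9
Total leaves: 9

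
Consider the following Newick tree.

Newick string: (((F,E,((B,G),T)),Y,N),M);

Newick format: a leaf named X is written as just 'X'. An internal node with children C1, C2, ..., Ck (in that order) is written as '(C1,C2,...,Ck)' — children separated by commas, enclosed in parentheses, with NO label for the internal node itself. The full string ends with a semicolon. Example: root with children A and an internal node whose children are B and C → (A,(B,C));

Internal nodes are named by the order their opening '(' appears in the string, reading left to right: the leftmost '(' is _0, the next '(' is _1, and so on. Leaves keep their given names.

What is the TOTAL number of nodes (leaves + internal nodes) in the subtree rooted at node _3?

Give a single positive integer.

Answer: 5

Derivation:
Newick: (((F,E,((B,G),T)),Y,N),M);
Locate _3: it is the '(' at position 7 (the 4th '(' reading left to right).
Query: subtree rooted at _3
_3: subtree_size = 1 + 4
  _4: subtree_size = 1 + 2
    B: subtree_size = 1 + 0
    G: subtree_size = 1 + 0
  T: subtree_size = 1 + 0
Total subtree size of _3: 5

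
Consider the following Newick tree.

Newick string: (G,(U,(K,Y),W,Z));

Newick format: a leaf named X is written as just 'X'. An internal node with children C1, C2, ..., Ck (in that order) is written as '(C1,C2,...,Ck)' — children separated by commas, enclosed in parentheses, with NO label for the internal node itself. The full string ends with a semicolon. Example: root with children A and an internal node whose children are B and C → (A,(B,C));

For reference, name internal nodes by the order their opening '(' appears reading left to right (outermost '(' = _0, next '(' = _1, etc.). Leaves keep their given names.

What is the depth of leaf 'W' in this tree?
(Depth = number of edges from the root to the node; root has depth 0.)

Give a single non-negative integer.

Answer: 2

Derivation:
Newick: (G,(U,(K,Y),W,Z));
Naming internals by '(' encounter order: outermost '(' = _0, next = _1, ...
Query node: W
Path from root: _0 -> _1 -> W
Depth of W: 2 (number of edges from root)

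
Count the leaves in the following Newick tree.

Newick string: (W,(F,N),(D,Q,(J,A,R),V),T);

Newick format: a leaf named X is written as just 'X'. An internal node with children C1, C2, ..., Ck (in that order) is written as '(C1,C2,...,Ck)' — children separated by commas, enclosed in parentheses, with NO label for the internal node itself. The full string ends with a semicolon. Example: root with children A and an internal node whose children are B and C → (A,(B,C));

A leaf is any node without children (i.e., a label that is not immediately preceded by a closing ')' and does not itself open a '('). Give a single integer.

Answer: 10

Derivation:
Newick: (W,(F,N),(D,Q,(J,A,R),V),T);
Scan left-to-right; a leaf is any maximal label run not followed by '(':
  pos 1: leaf 'W' → count = 1
  pos 4: leaf 'F' → count = 2
  pos 6: leaf 'N' → count = 3
  pos 10: leaf 'D' → count = 4
  pos 12: leaf 'Q' → count = 5
  pos 15: leaf 'J' → count = 6
  pos 17: leaf 'A' → count = 7
  pos 19: leaf 'R' → count = 8
  pos 22: leaf 'V' → count = 9
  pos 25: leaf 'T' → count = 10
Total leaves: 10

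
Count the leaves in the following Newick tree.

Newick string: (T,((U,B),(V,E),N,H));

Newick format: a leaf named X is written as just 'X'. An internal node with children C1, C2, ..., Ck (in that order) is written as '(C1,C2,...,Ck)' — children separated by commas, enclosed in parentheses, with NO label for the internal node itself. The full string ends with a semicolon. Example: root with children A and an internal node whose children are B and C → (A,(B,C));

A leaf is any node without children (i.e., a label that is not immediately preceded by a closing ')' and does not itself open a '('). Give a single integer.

Answer: 7

Derivation:
Newick: (T,((U,B),(V,E),N,H));
Scan left-to-right; a leaf is any maximal label run not followed by '(':
  pos 1: leaf 'T' → count = 1
  pos 5: leaf 'U' → count = 2
  pos 7: leaf 'B' → count = 3
  pos 11: leaf 'V' → count = 4
  pos 13: leaf 'E' → count = 5
  pos 16: leaf 'N' → count = 6
  pos 18: leaf 'H' → count = 7
Total leaves: 7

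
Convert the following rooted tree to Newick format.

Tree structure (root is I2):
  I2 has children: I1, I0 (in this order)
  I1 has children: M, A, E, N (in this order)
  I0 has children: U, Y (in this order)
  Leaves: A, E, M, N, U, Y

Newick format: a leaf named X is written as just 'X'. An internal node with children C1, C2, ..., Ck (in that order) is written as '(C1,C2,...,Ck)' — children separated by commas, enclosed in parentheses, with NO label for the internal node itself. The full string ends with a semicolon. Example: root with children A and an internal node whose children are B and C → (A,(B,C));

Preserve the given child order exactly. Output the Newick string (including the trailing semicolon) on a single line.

Answer: ((M,A,E,N),(U,Y));

Derivation:
internal I2 with children ['I1', 'I0']
  internal I1 with children ['M', 'A', 'E', 'N']
    leaf 'M' → 'M'
    leaf 'A' → 'A'
    leaf 'E' → 'E'
    leaf 'N' → 'N'
  → '(M,A,E,N)'
  internal I0 with children ['U', 'Y']
    leaf 'U' → 'U'
    leaf 'Y' → 'Y'
  → '(U,Y)'
→ '((M,A,E,N),(U,Y))'
Final: ((M,A,E,N),(U,Y));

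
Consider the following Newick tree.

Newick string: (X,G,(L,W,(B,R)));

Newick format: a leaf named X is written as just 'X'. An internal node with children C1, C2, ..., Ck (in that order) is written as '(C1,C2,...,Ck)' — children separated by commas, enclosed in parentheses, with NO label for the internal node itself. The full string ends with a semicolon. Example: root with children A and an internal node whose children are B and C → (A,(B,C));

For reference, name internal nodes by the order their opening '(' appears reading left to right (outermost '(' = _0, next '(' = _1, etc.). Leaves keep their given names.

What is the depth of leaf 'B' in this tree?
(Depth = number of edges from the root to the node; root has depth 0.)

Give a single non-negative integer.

Newick: (X,G,(L,W,(B,R)));
Naming internals by '(' encounter order: outermost '(' = _0, next = _1, ...
Query node: B
Path from root: _0 -> _1 -> _2 -> B
Depth of B: 3 (number of edges from root)

Answer: 3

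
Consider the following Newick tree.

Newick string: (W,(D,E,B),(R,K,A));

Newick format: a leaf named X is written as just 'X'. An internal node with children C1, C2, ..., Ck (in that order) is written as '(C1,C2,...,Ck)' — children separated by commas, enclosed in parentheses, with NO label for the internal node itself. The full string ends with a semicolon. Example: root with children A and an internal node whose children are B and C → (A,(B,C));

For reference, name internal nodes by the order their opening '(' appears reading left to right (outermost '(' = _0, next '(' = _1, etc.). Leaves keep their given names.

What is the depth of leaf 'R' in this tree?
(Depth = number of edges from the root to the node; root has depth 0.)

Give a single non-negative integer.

Answer: 2

Derivation:
Newick: (W,(D,E,B),(R,K,A));
Naming internals by '(' encounter order: outermost '(' = _0, next = _1, ...
Query node: R
Path from root: _0 -> _2 -> R
Depth of R: 2 (number of edges from root)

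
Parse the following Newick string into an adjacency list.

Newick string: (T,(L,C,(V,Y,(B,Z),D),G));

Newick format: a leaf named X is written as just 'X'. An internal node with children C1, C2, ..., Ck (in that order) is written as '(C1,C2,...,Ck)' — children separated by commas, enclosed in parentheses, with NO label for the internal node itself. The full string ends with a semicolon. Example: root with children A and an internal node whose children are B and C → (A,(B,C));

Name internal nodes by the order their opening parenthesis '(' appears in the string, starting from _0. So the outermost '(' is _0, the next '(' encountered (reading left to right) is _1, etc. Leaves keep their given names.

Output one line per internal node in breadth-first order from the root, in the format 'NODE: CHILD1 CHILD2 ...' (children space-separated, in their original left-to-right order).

Input: (T,(L,C,(V,Y,(B,Z),D),G));
Scanning left-to-right, naming '(' by encounter order:
  pos 0: '(' -> open internal node _0 (depth 1)
  pos 3: '(' -> open internal node _1 (depth 2)
  pos 8: '(' -> open internal node _2 (depth 3)
  pos 13: '(' -> open internal node _3 (depth 4)
  pos 17: ')' -> close internal node _3 (now at depth 3)
  pos 20: ')' -> close internal node _2 (now at depth 2)
  pos 23: ')' -> close internal node _1 (now at depth 1)
  pos 24: ')' -> close internal node _0 (now at depth 0)
Total internal nodes: 4
BFS adjacency from root:
  _0: T _1
  _1: L C _2 G
  _2: V Y _3 D
  _3: B Z

Answer: _0: T _1
_1: L C _2 G
_2: V Y _3 D
_3: B Z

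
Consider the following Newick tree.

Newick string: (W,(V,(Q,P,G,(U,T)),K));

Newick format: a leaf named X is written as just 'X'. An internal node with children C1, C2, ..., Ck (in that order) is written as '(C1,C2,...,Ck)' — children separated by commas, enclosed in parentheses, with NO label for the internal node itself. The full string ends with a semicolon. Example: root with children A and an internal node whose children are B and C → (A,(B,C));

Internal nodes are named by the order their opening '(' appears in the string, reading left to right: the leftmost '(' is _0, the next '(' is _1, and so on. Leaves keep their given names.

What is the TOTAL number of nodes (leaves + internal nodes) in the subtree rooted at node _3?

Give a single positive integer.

Answer: 3

Derivation:
Newick: (W,(V,(Q,P,G,(U,T)),K));
Locate _3: it is the '(' at position 13 (the 4th '(' reading left to right).
Query: subtree rooted at _3
_3: subtree_size = 1 + 2
  U: subtree_size = 1 + 0
  T: subtree_size = 1 + 0
Total subtree size of _3: 3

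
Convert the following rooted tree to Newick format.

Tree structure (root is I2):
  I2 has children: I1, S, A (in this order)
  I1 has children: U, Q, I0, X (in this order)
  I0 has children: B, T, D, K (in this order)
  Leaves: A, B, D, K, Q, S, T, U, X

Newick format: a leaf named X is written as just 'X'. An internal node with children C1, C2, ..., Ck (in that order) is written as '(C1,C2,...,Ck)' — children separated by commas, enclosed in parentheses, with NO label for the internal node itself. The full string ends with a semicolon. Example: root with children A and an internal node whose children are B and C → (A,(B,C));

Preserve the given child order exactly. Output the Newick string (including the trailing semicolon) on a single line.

Answer: ((U,Q,(B,T,D,K),X),S,A);

Derivation:
internal I2 with children ['I1', 'S', 'A']
  internal I1 with children ['U', 'Q', 'I0', 'X']
    leaf 'U' → 'U'
    leaf 'Q' → 'Q'
    internal I0 with children ['B', 'T', 'D', 'K']
      leaf 'B' → 'B'
      leaf 'T' → 'T'
      leaf 'D' → 'D'
      leaf 'K' → 'K'
    → '(B,T,D,K)'
    leaf 'X' → 'X'
  → '(U,Q,(B,T,D,K),X)'
  leaf 'S' → 'S'
  leaf 'A' → 'A'
→ '((U,Q,(B,T,D,K),X),S,A)'
Final: ((U,Q,(B,T,D,K),X),S,A);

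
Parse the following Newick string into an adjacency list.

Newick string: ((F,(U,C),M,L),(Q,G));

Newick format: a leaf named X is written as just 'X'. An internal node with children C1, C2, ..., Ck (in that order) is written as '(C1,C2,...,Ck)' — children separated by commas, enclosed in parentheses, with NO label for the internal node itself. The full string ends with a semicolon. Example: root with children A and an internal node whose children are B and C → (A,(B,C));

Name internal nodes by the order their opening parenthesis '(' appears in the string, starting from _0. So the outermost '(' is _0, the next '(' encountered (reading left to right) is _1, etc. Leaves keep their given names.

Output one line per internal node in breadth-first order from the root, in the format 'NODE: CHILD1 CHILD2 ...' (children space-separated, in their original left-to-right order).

Answer: _0: _1 _3
_1: F _2 M L
_3: Q G
_2: U C

Derivation:
Input: ((F,(U,C),M,L),(Q,G));
Scanning left-to-right, naming '(' by encounter order:
  pos 0: '(' -> open internal node _0 (depth 1)
  pos 1: '(' -> open internal node _1 (depth 2)
  pos 4: '(' -> open internal node _2 (depth 3)
  pos 8: ')' -> close internal node _2 (now at depth 2)
  pos 13: ')' -> close internal node _1 (now at depth 1)
  pos 15: '(' -> open internal node _3 (depth 2)
  pos 19: ')' -> close internal node _3 (now at depth 1)
  pos 20: ')' -> close internal node _0 (now at depth 0)
Total internal nodes: 4
BFS adjacency from root:
  _0: _1 _3
  _1: F _2 M L
  _3: Q G
  _2: U C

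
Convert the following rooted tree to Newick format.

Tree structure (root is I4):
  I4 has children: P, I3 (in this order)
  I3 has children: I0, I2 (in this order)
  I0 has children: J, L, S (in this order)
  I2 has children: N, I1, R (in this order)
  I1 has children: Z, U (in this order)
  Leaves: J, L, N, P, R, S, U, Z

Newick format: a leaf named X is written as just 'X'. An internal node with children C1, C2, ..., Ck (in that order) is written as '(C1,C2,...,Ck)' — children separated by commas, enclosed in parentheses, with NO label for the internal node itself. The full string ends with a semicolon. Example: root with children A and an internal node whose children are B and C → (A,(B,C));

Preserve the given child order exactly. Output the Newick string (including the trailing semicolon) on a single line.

Answer: (P,((J,L,S),(N,(Z,U),R)));

Derivation:
internal I4 with children ['P', 'I3']
  leaf 'P' → 'P'
  internal I3 with children ['I0', 'I2']
    internal I0 with children ['J', 'L', 'S']
      leaf 'J' → 'J'
      leaf 'L' → 'L'
      leaf 'S' → 'S'
    → '(J,L,S)'
    internal I2 with children ['N', 'I1', 'R']
      leaf 'N' → 'N'
      internal I1 with children ['Z', 'U']
        leaf 'Z' → 'Z'
        leaf 'U' → 'U'
      → '(Z,U)'
      leaf 'R' → 'R'
    → '(N,(Z,U),R)'
  → '((J,L,S),(N,(Z,U),R))'
→ '(P,((J,L,S),(N,(Z,U),R)))'
Final: (P,((J,L,S),(N,(Z,U),R)));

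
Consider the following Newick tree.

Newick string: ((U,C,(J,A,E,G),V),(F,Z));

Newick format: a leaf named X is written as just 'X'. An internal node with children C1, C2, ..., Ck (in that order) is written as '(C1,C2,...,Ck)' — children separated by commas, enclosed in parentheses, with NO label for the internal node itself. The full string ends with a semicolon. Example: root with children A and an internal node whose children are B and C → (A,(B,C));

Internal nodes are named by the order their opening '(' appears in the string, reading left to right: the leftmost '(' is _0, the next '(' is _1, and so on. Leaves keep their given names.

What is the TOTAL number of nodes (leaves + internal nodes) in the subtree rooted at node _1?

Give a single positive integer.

Answer: 9

Derivation:
Newick: ((U,C,(J,A,E,G),V),(F,Z));
Locate _1: it is the '(' at position 1 (the 2nd '(' reading left to right).
Query: subtree rooted at _1
_1: subtree_size = 1 + 8
  U: subtree_size = 1 + 0
  C: subtree_size = 1 + 0
  _2: subtree_size = 1 + 4
    J: subtree_size = 1 + 0
    A: subtree_size = 1 + 0
    E: subtree_size = 1 + 0
    G: subtree_size = 1 + 0
  V: subtree_size = 1 + 0
Total subtree size of _1: 9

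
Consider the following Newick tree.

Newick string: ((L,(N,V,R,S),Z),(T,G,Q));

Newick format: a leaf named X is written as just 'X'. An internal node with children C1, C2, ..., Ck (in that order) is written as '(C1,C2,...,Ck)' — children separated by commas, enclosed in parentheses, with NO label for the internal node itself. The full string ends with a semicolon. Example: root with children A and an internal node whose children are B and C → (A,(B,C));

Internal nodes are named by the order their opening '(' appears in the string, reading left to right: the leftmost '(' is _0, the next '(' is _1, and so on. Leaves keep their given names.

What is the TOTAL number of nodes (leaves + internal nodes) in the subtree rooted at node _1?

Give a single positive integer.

Newick: ((L,(N,V,R,S),Z),(T,G,Q));
Locate _1: it is the '(' at position 1 (the 2nd '(' reading left to right).
Query: subtree rooted at _1
_1: subtree_size = 1 + 7
  L: subtree_size = 1 + 0
  _2: subtree_size = 1 + 4
    N: subtree_size = 1 + 0
    V: subtree_size = 1 + 0
    R: subtree_size = 1 + 0
    S: subtree_size = 1 + 0
  Z: subtree_size = 1 + 0
Total subtree size of _1: 8

Answer: 8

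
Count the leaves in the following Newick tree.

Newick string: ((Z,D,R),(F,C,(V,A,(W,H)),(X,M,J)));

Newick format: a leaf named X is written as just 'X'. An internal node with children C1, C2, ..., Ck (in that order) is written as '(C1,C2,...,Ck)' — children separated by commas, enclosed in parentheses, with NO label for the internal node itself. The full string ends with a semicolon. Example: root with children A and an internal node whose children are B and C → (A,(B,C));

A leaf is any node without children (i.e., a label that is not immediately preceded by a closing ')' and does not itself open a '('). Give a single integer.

Newick: ((Z,D,R),(F,C,(V,A,(W,H)),(X,M,J)));
Scan left-to-right; a leaf is any maximal label run not followed by '(':
  pos 2: leaf 'Z' → count = 1
  pos 4: leaf 'D' → count = 2
  pos 6: leaf 'R' → count = 3
  pos 10: leaf 'F' → count = 4
  pos 12: leaf 'C' → count = 5
  pos 15: leaf 'V' → count = 6
  pos 17: leaf 'A' → count = 7
  pos 20: leaf 'W' → count = 8
  pos 22: leaf 'H' → count = 9
  pos 27: leaf 'X' → count = 10
  pos 29: leaf 'M' → count = 11
  pos 31: leaf 'J' → count = 12
Total leaves: 12

Answer: 12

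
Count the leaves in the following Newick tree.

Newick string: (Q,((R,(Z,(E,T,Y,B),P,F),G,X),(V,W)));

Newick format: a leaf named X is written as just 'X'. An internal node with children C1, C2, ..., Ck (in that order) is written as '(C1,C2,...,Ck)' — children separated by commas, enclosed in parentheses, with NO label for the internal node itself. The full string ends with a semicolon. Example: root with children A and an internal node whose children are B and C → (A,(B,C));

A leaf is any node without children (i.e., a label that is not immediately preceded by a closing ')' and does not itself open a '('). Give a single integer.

Newick: (Q,((R,(Z,(E,T,Y,B),P,F),G,X),(V,W)));
Scan left-to-right; a leaf is any maximal label run not followed by '(':
  pos 1: leaf 'Q' → count = 1
  pos 5: leaf 'R' → count = 2
  pos 8: leaf 'Z' → count = 3
  pos 11: leaf 'E' → count = 4
  pos 13: leaf 'T' → count = 5
  pos 15: leaf 'Y' → count = 6
  pos 17: leaf 'B' → count = 7
  pos 20: leaf 'P' → count = 8
  pos 22: leaf 'F' → count = 9
  pos 25: leaf 'G' → count = 10
  pos 27: leaf 'X' → count = 11
  pos 31: leaf 'V' → count = 12
  pos 33: leaf 'W' → count = 13
Total leaves: 13

Answer: 13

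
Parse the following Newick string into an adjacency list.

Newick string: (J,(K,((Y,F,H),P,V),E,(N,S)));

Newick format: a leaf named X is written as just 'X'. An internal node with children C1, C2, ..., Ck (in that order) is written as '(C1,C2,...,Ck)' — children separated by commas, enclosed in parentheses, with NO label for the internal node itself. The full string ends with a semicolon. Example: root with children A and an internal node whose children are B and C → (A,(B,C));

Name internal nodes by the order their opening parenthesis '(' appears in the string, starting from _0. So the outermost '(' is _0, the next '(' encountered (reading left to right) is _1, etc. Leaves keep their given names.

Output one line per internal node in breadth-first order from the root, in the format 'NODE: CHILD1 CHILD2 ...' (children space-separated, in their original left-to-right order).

Input: (J,(K,((Y,F,H),P,V),E,(N,S)));
Scanning left-to-right, naming '(' by encounter order:
  pos 0: '(' -> open internal node _0 (depth 1)
  pos 3: '(' -> open internal node _1 (depth 2)
  pos 6: '(' -> open internal node _2 (depth 3)
  pos 7: '(' -> open internal node _3 (depth 4)
  pos 13: ')' -> close internal node _3 (now at depth 3)
  pos 18: ')' -> close internal node _2 (now at depth 2)
  pos 22: '(' -> open internal node _4 (depth 3)
  pos 26: ')' -> close internal node _4 (now at depth 2)
  pos 27: ')' -> close internal node _1 (now at depth 1)
  pos 28: ')' -> close internal node _0 (now at depth 0)
Total internal nodes: 5
BFS adjacency from root:
  _0: J _1
  _1: K _2 E _4
  _2: _3 P V
  _4: N S
  _3: Y F H

Answer: _0: J _1
_1: K _2 E _4
_2: _3 P V
_4: N S
_3: Y F H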